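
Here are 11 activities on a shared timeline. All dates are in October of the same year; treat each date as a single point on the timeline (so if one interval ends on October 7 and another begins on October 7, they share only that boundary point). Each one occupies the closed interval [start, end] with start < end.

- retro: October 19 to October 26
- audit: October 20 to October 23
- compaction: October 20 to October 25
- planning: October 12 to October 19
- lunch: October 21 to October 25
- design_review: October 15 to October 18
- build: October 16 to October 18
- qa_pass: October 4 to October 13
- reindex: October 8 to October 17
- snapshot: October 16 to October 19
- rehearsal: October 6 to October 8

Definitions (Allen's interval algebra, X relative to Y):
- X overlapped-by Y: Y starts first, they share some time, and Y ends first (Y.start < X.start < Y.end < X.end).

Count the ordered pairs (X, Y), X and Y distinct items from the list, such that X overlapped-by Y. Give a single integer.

8

Checking all 110 ordered pairs for relation 'overlapped-by'; matching pairs in alphabetical order:
(build, reindex): build overlapped-by reindex ✓
(design_review, reindex): design_review overlapped-by reindex ✓
(lunch, audit): lunch overlapped-by audit ✓
(planning, qa_pass): planning overlapped-by qa_pass ✓
(planning, reindex): planning overlapped-by reindex ✓
(reindex, qa_pass): reindex overlapped-by qa_pass ✓
(snapshot, design_review): snapshot overlapped-by design_review ✓
(snapshot, reindex): snapshot overlapped-by reindex ✓
Count: 8.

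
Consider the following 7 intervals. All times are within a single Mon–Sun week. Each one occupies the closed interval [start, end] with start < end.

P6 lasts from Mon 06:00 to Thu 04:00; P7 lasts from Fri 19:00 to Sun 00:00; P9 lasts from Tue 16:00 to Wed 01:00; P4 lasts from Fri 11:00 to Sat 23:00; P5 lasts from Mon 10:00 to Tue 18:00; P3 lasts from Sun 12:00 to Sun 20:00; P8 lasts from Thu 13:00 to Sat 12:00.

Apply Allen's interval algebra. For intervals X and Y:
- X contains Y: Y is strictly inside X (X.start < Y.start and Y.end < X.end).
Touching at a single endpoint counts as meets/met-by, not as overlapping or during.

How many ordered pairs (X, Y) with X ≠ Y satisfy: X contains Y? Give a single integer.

2

Checking all 42 ordered pairs for relation 'contains'; matching pairs in alphabetical order:
(P6, P5): P6 contains P5 ✓
(P6, P9): P6 contains P9 ✓
Count: 2.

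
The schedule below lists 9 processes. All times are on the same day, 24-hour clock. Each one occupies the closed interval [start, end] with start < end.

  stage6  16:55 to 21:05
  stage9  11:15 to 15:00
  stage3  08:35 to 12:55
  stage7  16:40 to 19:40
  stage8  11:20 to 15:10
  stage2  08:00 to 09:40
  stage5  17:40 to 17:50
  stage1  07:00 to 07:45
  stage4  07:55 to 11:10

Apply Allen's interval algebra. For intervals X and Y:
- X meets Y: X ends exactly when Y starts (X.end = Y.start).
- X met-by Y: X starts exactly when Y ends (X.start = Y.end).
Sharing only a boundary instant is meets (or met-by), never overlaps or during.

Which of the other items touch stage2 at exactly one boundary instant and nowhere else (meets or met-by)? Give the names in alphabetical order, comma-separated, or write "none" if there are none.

Target stage2 = [08:00, 09:40].
stage1 [07:00, 07:45] → before → no.
stage3 [08:35, 12:55] → overlapped-by → no.
stage4 [07:55, 11:10] → contains → no.
stage5 [17:40, 17:50] → after → no.
stage6 [16:55, 21:05] → after → no.
stage7 [16:40, 19:40] → after → no.
stage8 [11:20, 15:10] → after → no.
stage9 [11:15, 15:00] → after → no.
Result: none.

none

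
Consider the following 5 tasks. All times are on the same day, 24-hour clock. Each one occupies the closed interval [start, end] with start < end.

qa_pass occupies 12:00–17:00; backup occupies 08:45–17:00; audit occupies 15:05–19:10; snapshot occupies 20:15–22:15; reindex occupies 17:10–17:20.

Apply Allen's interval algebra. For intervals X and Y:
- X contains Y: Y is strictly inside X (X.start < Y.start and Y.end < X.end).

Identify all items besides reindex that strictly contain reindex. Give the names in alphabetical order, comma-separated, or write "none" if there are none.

Target reindex = [17:10, 17:20].
audit [15:05, 19:10] → contains → yes.
backup [08:45, 17:00] → before → no.
qa_pass [12:00, 17:00] → before → no.
snapshot [20:15, 22:15] → after → no.
Result: audit.

audit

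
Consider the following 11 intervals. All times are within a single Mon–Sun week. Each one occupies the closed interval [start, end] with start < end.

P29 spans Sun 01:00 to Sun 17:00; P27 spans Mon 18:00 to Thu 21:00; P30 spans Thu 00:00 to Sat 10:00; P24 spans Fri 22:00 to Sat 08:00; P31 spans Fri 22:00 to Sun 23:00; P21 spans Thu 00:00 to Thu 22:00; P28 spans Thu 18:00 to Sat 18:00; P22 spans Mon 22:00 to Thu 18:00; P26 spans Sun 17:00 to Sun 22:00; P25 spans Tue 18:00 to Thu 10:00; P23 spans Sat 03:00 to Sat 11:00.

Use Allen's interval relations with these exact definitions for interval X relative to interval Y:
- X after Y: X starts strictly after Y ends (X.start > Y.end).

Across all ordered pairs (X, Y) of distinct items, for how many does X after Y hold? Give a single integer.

29

Checking all 110 ordered pairs for relation 'after'; matching pairs in alphabetical order:
(P23, P21): P23 after P21 ✓
(P23, P22): P23 after P22 ✓
(P23, P25): P23 after P25 ✓
(P23, P27): P23 after P27 ✓
(P24, P21): P24 after P21 ✓
(P24, P22): P24 after P22 ✓
(P24, P25): P24 after P25 ✓
(P24, P27): P24 after P27 ✓
(P26, P21): P26 after P21 ✓
(P26, P22): P26 after P22 ✓
(P26, P23): P26 after P23 ✓
(P26, P24): P26 after P24 ✓
(P26, P25): P26 after P25 ✓
(P26, P27): P26 after P27 ✓
(P26, P28): P26 after P28 ✓
(P26, P30): P26 after P30 ✓
(P28, P25): P28 after P25 ✓
(P29, P21): P29 after P21 ✓
(P29, P22): P29 after P22 ✓
(P29, P23): P29 after P23 ✓
(P29, P24): P29 after P24 ✓
(P29, P25): P29 after P25 ✓
(P29, P27): P29 after P27 ✓
(P29, P28): P29 after P28 ✓
... plus 5 further pairs not listed.
Count: 29.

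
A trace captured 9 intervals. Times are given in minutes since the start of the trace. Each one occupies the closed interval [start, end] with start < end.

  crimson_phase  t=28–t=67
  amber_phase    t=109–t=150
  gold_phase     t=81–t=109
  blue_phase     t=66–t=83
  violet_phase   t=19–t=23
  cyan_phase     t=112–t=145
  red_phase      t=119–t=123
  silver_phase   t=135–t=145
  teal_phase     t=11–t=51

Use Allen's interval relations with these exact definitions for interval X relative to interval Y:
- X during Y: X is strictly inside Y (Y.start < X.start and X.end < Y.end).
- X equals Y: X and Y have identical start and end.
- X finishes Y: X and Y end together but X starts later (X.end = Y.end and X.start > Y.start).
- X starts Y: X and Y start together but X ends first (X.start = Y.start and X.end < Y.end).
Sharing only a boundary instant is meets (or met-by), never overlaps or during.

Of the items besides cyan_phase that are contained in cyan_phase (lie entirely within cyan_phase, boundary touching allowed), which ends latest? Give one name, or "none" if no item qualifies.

silver_phase

Target cyan_phase = [t=112, t=145].
amber_phase [t=109, t=150] → contains → excluded.
blue_phase [t=66, t=83] → before → excluded.
crimson_phase [t=28, t=67] → before → excluded.
gold_phase [t=81, t=109] → before → excluded.
red_phase [t=119, t=123] → during → candidate.
silver_phase [t=135, t=145] → finishes → candidate.
teal_phase [t=11, t=51] → before → excluded.
violet_phase [t=19, t=23] → before → excluded.
Among candidates, latest end is t=145 → silver_phase.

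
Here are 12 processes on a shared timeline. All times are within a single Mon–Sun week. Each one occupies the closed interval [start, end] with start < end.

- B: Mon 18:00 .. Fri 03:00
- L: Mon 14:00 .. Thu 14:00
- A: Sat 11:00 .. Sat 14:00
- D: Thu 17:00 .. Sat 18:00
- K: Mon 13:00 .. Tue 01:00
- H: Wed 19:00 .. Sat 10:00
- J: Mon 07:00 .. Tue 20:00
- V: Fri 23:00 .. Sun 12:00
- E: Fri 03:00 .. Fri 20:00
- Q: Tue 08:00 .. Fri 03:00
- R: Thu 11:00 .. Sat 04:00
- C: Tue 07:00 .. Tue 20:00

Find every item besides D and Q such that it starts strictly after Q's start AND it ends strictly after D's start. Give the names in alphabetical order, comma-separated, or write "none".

Conditions: its start is strictly after Q's start (X.start > Tue 08:00) AND its end is strictly after D's start (X.end > Thu 17:00).
A: start Sat 11:00 > Tue 08:00? ✓; end Sat 14:00 > Thu 17:00? ✓ → yes.
B: start Mon 18:00 > Tue 08:00? ✗; end Fri 03:00 > Thu 17:00? ✓ → no.
C: start Tue 07:00 > Tue 08:00? ✗; end Tue 20:00 > Thu 17:00? ✗ → no.
E: start Fri 03:00 > Tue 08:00? ✓; end Fri 20:00 > Thu 17:00? ✓ → yes.
H: start Wed 19:00 > Tue 08:00? ✓; end Sat 10:00 > Thu 17:00? ✓ → yes.
J: start Mon 07:00 > Tue 08:00? ✗; end Tue 20:00 > Thu 17:00? ✗ → no.
K: start Mon 13:00 > Tue 08:00? ✗; end Tue 01:00 > Thu 17:00? ✗ → no.
L: start Mon 14:00 > Tue 08:00? ✗; end Thu 14:00 > Thu 17:00? ✗ → no.
R: start Thu 11:00 > Tue 08:00? ✓; end Sat 04:00 > Thu 17:00? ✓ → yes.
V: start Fri 23:00 > Tue 08:00? ✓; end Sun 12:00 > Thu 17:00? ✓ → yes.
Result: A, E, H, R, V.

A, E, H, R, V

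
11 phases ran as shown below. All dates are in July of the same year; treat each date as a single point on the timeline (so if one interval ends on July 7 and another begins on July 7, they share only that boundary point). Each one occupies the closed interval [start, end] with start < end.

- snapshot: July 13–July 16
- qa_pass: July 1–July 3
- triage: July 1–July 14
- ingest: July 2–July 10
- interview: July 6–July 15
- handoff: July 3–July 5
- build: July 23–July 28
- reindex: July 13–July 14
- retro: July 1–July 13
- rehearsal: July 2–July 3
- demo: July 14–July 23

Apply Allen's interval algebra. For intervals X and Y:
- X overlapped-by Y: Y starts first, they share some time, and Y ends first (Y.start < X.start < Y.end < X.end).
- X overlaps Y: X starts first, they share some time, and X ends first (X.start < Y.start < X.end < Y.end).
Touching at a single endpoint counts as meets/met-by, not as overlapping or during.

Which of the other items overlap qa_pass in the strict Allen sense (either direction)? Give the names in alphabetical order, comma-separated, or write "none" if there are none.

ingest

Target qa_pass = [July 1, July 3].
build [July 23, July 28] → after → no.
demo [July 14, July 23] → after → no.
handoff [July 3, July 5] → met-by → no.
ingest [July 2, July 10] → overlapped-by → yes.
interview [July 6, July 15] → after → no.
rehearsal [July 2, July 3] → finishes → no.
reindex [July 13, July 14] → after → no.
retro [July 1, July 13] → started-by → no.
snapshot [July 13, July 16] → after → no.
triage [July 1, July 14] → started-by → no.
Result: ingest.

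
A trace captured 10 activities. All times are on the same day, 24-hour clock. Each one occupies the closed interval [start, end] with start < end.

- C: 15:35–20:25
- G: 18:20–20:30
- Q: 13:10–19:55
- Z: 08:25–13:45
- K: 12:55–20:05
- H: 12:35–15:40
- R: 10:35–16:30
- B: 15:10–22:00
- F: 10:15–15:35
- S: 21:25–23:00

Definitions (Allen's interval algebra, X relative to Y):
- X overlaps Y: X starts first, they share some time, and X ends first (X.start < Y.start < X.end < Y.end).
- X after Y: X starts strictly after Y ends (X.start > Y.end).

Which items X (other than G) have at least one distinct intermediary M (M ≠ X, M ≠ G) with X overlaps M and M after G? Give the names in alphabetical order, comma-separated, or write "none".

Target G = [18:20, 20:30].
Intermediaries M with M after G: S.
Via S — items with X overlaps S: B.
Union: B.

B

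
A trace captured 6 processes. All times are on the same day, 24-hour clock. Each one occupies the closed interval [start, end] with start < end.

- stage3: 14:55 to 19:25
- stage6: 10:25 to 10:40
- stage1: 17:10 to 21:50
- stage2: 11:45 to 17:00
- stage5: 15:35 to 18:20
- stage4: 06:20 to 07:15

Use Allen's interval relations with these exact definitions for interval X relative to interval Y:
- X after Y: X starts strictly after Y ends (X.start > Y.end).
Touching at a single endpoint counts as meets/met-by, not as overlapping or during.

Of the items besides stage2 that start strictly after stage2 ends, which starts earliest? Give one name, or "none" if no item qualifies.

stage1

Target stage2 = [11:45, 17:00].
stage1 [17:10, 21:50] → after → candidate.
stage3 [14:55, 19:25] → overlapped-by → excluded.
stage4 [06:20, 07:15] → before → excluded.
stage5 [15:35, 18:20] → overlapped-by → excluded.
stage6 [10:25, 10:40] → before → excluded.
Among candidates, earliest start is 17:10 → stage1.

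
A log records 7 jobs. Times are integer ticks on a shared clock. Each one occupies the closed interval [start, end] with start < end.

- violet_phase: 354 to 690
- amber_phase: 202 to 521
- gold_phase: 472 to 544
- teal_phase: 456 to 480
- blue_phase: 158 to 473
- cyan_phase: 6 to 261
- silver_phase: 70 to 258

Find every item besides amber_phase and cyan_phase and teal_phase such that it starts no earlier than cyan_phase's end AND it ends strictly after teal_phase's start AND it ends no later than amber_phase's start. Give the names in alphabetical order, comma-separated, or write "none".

Conditions: its start is no earlier than cyan_phase's end (X.start >= 261) AND its end is strictly after teal_phase's start (X.end > 456) AND its end is no later than amber_phase's start (X.end <= 202).
blue_phase: start 158 >= 261? ✗; end 473 > 456? ✓; end 473 <= 202? ✗ → no.
gold_phase: start 472 >= 261? ✓; end 544 > 456? ✓; end 544 <= 202? ✗ → no.
silver_phase: start 70 >= 261? ✗; end 258 > 456? ✗; end 258 <= 202? ✗ → no.
violet_phase: start 354 >= 261? ✓; end 690 > 456? ✓; end 690 <= 202? ✗ → no.
Result: none.

none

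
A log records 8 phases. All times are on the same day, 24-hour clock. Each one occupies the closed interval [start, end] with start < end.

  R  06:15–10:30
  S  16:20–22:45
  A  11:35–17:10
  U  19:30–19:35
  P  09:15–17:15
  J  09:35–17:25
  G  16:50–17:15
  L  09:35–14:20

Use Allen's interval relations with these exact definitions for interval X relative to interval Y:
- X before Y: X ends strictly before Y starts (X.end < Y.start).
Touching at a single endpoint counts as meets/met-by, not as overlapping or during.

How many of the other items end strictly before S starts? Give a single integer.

Target S = [16:20, 22:45].
A [11:35, 17:10] → overlaps → no.
G [16:50, 17:15] → during → no.
J [09:35, 17:25] → overlaps → no.
L [09:35, 14:20] → before → counts.
P [09:15, 17:15] → overlaps → no.
R [06:15, 10:30] → before → counts.
U [19:30, 19:35] → during → no.
Total: 2.

2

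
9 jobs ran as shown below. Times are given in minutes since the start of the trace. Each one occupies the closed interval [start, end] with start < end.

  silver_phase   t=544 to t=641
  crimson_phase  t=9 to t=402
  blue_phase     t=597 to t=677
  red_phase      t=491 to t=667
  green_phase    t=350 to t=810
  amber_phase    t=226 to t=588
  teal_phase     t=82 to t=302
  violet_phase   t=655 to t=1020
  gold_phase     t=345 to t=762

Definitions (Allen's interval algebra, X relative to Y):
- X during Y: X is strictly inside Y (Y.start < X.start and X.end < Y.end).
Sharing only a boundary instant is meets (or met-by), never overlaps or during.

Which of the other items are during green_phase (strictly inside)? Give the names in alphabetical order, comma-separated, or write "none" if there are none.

Target green_phase = [t=350, t=810].
amber_phase [t=226, t=588] → overlaps → no.
blue_phase [t=597, t=677] → during → yes.
crimson_phase [t=9, t=402] → overlaps → no.
gold_phase [t=345, t=762] → overlaps → no.
red_phase [t=491, t=667] → during → yes.
silver_phase [t=544, t=641] → during → yes.
teal_phase [t=82, t=302] → before → no.
violet_phase [t=655, t=1020] → overlapped-by → no.
Result: blue_phase, red_phase, silver_phase.

blue_phase, red_phase, silver_phase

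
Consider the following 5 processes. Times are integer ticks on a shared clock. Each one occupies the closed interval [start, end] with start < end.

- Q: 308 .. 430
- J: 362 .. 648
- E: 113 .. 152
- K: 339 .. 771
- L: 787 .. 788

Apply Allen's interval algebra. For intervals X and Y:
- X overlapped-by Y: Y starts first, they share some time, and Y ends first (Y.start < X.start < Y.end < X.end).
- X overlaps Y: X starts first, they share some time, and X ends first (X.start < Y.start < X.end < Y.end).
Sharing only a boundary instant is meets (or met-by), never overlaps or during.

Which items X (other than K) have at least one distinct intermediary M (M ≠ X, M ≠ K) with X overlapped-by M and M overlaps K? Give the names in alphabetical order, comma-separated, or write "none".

J

Target K = [339, 771].
Intermediaries M with M overlaps K: Q.
Via Q — items with X overlapped-by Q: J.
Union: J.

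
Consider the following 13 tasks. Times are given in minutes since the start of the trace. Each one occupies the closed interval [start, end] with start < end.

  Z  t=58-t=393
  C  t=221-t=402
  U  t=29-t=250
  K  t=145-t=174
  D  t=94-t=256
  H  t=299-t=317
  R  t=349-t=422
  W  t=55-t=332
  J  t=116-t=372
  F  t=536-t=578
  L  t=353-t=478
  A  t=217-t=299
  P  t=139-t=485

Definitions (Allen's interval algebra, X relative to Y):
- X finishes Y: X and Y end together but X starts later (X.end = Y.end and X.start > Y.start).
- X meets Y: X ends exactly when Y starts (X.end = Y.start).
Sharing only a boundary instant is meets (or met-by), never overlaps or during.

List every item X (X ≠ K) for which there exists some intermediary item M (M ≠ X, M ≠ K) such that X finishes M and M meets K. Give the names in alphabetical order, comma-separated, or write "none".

Target K = [t=145, t=174].
Intermediaries M with M meets K: none.
Union: none.

none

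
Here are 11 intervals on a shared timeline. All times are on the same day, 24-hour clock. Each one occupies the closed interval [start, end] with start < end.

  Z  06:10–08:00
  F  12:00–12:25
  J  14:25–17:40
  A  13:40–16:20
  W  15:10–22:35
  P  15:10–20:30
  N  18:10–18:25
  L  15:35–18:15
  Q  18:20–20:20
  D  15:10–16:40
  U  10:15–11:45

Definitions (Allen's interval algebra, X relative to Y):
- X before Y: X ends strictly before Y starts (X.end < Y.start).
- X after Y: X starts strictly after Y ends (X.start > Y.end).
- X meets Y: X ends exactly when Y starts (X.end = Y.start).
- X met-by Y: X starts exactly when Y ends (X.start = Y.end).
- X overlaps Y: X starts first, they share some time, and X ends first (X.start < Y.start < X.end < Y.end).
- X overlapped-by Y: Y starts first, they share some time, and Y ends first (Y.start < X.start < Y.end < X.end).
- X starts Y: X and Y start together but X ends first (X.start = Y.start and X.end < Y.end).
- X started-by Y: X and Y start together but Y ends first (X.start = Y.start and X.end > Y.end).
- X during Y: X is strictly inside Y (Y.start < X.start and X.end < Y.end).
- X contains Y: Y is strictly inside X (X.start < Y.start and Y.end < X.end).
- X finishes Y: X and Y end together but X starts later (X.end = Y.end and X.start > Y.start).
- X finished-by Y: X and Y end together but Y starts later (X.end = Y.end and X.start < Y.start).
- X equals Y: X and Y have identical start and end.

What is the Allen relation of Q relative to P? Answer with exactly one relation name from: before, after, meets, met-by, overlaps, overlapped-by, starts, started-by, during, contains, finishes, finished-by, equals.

during

Q = [18:20, 20:20]; P = [15:10, 20:30].
Compare endpoints: Q.start > P.start, Q.start < P.end, Q.end > P.start, Q.end < P.end.
That pattern is 'during'.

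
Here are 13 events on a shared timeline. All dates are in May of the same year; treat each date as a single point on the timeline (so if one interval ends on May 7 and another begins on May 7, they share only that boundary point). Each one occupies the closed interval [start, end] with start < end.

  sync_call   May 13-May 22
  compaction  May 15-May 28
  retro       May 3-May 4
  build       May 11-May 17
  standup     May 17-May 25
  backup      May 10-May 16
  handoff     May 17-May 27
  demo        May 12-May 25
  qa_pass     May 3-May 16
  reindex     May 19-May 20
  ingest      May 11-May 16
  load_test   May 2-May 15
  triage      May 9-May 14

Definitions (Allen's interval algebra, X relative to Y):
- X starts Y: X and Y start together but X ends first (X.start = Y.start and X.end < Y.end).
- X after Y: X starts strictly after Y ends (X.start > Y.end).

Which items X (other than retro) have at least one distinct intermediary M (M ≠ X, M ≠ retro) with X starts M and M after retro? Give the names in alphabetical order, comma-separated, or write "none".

ingest, standup

Target retro = [May 3, May 4].
Intermediaries M with M after retro: backup, build, compaction, demo, handoff, ingest, reindex, standup, sync_call, triage.
Via backup — items with X starts backup: none.
Via build — items with X starts build: ingest.
Via compaction — items with X starts compaction: none.
Via demo — items with X starts demo: none.
Via handoff — items with X starts handoff: standup.
Via ingest — items with X starts ingest: none.
Via reindex — items with X starts reindex: none.
Via standup — items with X starts standup: none.
Via sync_call — items with X starts sync_call: none.
Via triage — items with X starts triage: none.
Union: ingest, standup.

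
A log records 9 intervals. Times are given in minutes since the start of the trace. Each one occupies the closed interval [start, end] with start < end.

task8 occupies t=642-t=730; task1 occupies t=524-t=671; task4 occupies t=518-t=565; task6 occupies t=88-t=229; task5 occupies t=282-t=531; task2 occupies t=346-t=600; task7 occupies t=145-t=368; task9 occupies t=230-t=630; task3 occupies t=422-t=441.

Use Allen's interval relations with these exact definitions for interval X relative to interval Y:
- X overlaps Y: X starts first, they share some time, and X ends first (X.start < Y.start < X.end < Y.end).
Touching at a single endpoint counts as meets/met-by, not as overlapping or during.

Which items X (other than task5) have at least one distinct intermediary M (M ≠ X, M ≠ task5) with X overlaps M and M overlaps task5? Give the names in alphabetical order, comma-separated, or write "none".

task6

Target task5 = [t=282, t=531].
Intermediaries M with M overlaps task5: task7.
Via task7 — items with X overlaps task7: task6.
Union: task6.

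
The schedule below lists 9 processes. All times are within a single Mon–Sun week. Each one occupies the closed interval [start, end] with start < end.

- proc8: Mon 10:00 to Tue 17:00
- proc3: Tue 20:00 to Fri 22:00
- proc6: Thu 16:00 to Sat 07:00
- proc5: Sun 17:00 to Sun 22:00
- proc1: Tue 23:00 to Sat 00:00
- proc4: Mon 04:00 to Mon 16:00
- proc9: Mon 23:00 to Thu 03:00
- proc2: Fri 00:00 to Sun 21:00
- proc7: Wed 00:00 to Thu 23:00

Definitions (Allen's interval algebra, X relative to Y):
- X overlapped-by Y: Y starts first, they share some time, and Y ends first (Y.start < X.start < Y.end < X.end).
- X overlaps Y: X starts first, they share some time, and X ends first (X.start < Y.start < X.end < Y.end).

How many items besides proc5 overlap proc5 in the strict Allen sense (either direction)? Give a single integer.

1

Target proc5 = [Sun 17:00, Sun 22:00].
proc1 [Tue 23:00, Sat 00:00] → before → no.
proc2 [Fri 00:00, Sun 21:00] → overlaps → counts.
proc3 [Tue 20:00, Fri 22:00] → before → no.
proc4 [Mon 04:00, Mon 16:00] → before → no.
proc6 [Thu 16:00, Sat 07:00] → before → no.
proc7 [Wed 00:00, Thu 23:00] → before → no.
proc8 [Mon 10:00, Tue 17:00] → before → no.
proc9 [Mon 23:00, Thu 03:00] → before → no.
Total: 1.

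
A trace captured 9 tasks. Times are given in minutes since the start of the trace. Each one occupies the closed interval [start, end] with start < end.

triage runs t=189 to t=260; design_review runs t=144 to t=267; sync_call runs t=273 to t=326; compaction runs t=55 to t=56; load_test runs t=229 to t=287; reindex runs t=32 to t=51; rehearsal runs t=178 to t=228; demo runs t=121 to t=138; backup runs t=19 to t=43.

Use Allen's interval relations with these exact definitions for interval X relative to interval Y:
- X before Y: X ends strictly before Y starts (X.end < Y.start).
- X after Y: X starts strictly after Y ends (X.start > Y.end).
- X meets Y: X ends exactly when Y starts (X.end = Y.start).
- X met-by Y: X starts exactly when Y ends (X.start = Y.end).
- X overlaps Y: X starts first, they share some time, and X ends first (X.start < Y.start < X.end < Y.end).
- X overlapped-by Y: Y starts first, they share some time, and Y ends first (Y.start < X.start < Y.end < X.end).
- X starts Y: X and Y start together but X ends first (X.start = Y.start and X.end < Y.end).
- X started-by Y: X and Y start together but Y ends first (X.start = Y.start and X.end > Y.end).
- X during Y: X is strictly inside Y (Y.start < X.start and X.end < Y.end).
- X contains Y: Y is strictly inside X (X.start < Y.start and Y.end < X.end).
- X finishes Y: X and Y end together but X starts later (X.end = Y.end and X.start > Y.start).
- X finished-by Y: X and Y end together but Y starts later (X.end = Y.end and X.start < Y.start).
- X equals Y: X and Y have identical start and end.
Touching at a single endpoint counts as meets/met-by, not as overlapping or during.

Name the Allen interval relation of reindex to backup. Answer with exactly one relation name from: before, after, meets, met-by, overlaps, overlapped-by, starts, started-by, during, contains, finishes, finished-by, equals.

overlapped-by

reindex = [t=32, t=51]; backup = [t=19, t=43].
Compare endpoints: reindex.start > backup.start, reindex.start < backup.end, reindex.end > backup.start, reindex.end > backup.end.
That pattern is 'overlapped-by'.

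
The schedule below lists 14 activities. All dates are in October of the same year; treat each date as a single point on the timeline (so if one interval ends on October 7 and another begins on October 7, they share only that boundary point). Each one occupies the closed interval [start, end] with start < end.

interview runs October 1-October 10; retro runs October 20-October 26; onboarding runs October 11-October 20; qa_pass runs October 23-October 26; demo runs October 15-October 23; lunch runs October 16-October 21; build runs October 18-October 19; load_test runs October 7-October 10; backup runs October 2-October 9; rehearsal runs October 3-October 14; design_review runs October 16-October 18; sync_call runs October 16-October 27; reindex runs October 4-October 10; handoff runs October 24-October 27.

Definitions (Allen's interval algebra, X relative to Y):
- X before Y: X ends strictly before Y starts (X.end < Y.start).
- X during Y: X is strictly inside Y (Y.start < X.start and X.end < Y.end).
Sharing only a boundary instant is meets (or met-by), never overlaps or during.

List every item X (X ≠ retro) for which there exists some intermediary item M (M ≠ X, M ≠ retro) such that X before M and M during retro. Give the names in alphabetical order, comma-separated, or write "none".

none

Target retro = [October 20, October 26].
Intermediaries M with M during retro: none.
Union: none.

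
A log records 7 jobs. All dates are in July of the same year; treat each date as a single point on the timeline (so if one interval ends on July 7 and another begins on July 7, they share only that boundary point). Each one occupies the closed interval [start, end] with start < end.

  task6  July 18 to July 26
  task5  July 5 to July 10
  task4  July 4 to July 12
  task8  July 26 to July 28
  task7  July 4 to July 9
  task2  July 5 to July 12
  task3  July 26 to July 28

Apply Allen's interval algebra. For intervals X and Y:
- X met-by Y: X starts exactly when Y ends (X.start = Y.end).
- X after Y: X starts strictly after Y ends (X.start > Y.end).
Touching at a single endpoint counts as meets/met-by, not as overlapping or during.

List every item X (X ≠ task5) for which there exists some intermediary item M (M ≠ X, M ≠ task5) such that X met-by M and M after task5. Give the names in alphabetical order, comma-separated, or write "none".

task3, task8

Target task5 = [July 5, July 10].
Intermediaries M with M after task5: task3, task6, task8.
Via task3 — items with X met-by task3: none.
Via task6 — items with X met-by task6: task3, task8.
Via task8 — items with X met-by task8: none.
Union: task3, task8.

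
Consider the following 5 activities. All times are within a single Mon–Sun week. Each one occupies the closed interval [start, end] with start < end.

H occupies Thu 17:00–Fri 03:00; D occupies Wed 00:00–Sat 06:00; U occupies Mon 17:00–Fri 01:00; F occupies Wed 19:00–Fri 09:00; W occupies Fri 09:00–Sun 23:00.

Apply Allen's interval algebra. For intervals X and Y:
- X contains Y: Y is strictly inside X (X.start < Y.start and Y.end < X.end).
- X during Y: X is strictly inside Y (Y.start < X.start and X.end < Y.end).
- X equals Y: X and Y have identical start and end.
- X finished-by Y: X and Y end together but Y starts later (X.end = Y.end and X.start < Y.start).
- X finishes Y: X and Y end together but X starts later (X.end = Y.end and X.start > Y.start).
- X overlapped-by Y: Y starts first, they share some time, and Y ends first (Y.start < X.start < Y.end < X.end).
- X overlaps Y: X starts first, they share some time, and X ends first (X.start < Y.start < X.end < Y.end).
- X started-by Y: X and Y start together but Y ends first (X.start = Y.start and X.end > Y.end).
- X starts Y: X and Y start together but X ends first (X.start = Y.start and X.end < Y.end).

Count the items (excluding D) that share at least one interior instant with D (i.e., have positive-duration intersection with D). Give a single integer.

4

Target D = [Wed 00:00, Sat 06:00].
F [Wed 19:00, Fri 09:00] → during → counts.
H [Thu 17:00, Fri 03:00] → during → counts.
U [Mon 17:00, Fri 01:00] → overlaps → counts.
W [Fri 09:00, Sun 23:00] → overlapped-by → counts.
Total: 4.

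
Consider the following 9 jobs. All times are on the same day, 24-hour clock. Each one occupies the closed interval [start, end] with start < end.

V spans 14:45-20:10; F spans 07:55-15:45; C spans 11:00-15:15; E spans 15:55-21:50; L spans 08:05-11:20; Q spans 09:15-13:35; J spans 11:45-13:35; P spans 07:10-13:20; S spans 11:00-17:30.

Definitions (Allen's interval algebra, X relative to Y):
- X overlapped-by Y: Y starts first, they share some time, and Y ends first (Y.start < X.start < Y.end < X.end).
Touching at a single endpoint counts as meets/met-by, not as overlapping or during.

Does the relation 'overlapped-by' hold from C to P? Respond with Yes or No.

C = [11:00, 15:15], P = [07:10, 13:20].
Actual relation of C to P: overlapped-by.
Asked whether 'overlapped-by' holds → Yes.

Yes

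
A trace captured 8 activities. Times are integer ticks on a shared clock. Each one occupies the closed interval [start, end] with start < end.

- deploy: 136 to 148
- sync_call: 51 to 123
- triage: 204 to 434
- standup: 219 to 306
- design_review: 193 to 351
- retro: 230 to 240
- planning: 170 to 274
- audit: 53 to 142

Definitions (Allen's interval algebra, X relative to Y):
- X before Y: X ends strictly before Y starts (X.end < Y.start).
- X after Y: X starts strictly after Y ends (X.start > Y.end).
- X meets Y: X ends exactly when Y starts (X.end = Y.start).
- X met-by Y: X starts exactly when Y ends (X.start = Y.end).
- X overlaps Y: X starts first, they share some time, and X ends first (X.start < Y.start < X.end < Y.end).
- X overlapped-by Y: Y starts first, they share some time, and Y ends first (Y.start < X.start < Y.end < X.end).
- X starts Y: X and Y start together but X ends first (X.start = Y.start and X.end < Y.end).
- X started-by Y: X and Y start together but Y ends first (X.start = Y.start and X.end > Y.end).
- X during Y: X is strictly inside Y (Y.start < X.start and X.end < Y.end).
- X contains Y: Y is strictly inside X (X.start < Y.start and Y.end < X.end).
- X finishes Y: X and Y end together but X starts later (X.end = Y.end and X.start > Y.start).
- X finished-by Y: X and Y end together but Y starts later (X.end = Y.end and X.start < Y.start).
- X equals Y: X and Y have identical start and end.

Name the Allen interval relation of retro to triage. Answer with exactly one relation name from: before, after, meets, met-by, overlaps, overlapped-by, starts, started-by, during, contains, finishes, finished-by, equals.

retro = [230, 240]; triage = [204, 434].
Compare endpoints: retro.start > triage.start, retro.start < triage.end, retro.end > triage.start, retro.end < triage.end.
That pattern is 'during'.

during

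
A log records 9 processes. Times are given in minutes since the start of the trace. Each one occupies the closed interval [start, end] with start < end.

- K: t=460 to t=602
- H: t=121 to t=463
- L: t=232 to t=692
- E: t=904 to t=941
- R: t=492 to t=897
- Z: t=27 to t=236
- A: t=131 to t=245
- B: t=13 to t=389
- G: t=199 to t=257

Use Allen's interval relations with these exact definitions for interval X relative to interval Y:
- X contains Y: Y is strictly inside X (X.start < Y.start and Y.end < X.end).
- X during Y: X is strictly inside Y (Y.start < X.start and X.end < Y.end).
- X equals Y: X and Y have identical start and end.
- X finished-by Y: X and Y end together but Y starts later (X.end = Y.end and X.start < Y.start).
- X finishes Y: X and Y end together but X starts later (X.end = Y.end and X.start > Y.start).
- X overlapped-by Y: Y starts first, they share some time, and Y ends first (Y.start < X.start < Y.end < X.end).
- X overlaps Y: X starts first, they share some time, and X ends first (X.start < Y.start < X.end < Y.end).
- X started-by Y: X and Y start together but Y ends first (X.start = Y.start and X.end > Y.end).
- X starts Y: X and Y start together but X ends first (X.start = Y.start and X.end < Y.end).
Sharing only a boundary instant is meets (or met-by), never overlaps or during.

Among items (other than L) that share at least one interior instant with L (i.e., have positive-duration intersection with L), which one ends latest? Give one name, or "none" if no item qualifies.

Target L = [t=232, t=692].
A [t=131, t=245] → overlaps → candidate.
B [t=13, t=389] → overlaps → candidate.
E [t=904, t=941] → after → excluded.
G [t=199, t=257] → overlaps → candidate.
H [t=121, t=463] → overlaps → candidate.
K [t=460, t=602] → during → candidate.
R [t=492, t=897] → overlapped-by → candidate.
Z [t=27, t=236] → overlaps → candidate.
Among candidates, latest end is t=897 → R.

R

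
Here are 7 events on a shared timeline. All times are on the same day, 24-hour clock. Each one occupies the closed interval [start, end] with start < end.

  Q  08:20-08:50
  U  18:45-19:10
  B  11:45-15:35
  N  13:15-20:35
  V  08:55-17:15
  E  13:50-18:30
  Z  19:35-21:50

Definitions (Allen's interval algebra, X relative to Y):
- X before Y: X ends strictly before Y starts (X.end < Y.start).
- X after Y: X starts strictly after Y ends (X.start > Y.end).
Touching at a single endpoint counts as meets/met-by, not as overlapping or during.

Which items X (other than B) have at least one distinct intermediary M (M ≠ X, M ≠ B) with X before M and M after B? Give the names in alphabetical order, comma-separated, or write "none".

E, Q, U, V

Target B = [11:45, 15:35].
Intermediaries M with M after B: U, Z.
Via U — items with X before U: E, Q, V.
Via Z — items with X before Z: E, Q, U, V.
Union: E, Q, U, V.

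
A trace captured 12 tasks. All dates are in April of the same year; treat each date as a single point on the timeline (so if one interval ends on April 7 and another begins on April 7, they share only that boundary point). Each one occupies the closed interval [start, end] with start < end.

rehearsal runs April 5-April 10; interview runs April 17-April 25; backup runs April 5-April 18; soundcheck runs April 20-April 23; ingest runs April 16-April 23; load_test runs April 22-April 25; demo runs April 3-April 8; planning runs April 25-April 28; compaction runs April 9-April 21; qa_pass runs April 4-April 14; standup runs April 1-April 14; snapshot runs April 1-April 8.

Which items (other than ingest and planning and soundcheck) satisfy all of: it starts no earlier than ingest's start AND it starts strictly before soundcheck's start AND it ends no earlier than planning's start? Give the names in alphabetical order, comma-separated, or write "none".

interview

Conditions: its start is no earlier than ingest's start (X.start >= April 16) AND its start is strictly before soundcheck's start (X.start < April 20) AND its end is no earlier than planning's start (X.end >= April 25).
backup: start April 5 >= April 16? ✗; start April 5 < April 20? ✓; end April 18 >= April 25? ✗ → no.
compaction: start April 9 >= April 16? ✗; start April 9 < April 20? ✓; end April 21 >= April 25? ✗ → no.
demo: start April 3 >= April 16? ✗; start April 3 < April 20? ✓; end April 8 >= April 25? ✗ → no.
interview: start April 17 >= April 16? ✓; start April 17 < April 20? ✓; end April 25 >= April 25? ✓ → yes.
load_test: start April 22 >= April 16? ✓; start April 22 < April 20? ✗; end April 25 >= April 25? ✓ → no.
qa_pass: start April 4 >= April 16? ✗; start April 4 < April 20? ✓; end April 14 >= April 25? ✗ → no.
rehearsal: start April 5 >= April 16? ✗; start April 5 < April 20? ✓; end April 10 >= April 25? ✗ → no.
snapshot: start April 1 >= April 16? ✗; start April 1 < April 20? ✓; end April 8 >= April 25? ✗ → no.
standup: start April 1 >= April 16? ✗; start April 1 < April 20? ✓; end April 14 >= April 25? ✗ → no.
Result: interview.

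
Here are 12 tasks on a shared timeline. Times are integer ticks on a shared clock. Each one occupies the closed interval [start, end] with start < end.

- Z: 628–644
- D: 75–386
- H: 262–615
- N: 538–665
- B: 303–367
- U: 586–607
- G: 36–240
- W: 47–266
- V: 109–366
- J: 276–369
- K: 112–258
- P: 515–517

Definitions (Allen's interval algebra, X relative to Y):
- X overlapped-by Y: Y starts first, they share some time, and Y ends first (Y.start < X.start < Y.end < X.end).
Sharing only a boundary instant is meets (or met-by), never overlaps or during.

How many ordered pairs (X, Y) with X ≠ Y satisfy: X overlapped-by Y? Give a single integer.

Checking all 132 ordered pairs for relation 'overlapped-by'; matching pairs in alphabetical order:
(B, V): B overlapped-by V ✓
(D, G): D overlapped-by G ✓
(D, W): D overlapped-by W ✓
(H, D): H overlapped-by D ✓
(H, V): H overlapped-by V ✓
(H, W): H overlapped-by W ✓
(J, V): J overlapped-by V ✓
(K, G): K overlapped-by G ✓
(N, H): N overlapped-by H ✓
(V, G): V overlapped-by G ✓
(V, W): V overlapped-by W ✓
(W, G): W overlapped-by G ✓
Count: 12.

12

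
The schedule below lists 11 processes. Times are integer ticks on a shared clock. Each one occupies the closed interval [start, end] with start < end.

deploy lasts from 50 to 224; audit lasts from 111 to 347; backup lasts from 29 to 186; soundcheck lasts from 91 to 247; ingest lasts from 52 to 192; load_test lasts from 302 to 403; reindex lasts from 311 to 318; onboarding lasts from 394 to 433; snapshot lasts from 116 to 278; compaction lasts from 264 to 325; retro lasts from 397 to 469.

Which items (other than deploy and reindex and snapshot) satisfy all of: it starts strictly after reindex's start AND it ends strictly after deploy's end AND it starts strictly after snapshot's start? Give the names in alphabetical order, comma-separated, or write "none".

Conditions: its start is strictly after reindex's start (X.start > 311) AND its end is strictly after deploy's end (X.end > 224) AND its start is strictly after snapshot's start (X.start > 116).
audit: start 111 > 311? ✗; end 347 > 224? ✓; start 111 > 116? ✗ → no.
backup: start 29 > 311? ✗; end 186 > 224? ✗; start 29 > 116? ✗ → no.
compaction: start 264 > 311? ✗; end 325 > 224? ✓; start 264 > 116? ✓ → no.
ingest: start 52 > 311? ✗; end 192 > 224? ✗; start 52 > 116? ✗ → no.
load_test: start 302 > 311? ✗; end 403 > 224? ✓; start 302 > 116? ✓ → no.
onboarding: start 394 > 311? ✓; end 433 > 224? ✓; start 394 > 116? ✓ → yes.
retro: start 397 > 311? ✓; end 469 > 224? ✓; start 397 > 116? ✓ → yes.
soundcheck: start 91 > 311? ✗; end 247 > 224? ✓; start 91 > 116? ✗ → no.
Result: onboarding, retro.

onboarding, retro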